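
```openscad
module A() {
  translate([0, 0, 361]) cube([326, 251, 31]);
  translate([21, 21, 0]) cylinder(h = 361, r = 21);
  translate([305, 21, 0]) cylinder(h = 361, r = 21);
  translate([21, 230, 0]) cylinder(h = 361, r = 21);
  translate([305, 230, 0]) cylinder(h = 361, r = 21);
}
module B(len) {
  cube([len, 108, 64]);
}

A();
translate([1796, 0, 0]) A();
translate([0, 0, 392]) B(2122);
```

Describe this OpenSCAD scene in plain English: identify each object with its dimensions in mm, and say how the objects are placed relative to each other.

A is a four-legged stool. The seat is a 326×251×31 mm slab whose top surface is at z = 392 mm; four round legs, each 42 mm in diameter, run from the floor (z = 0) to the underside of the seat, each leg's axis is inset half a diameter from the nearest pair of seat edges (so the leg's bounding box is flush with the corner).

B is a rectangular beam 2122 mm long (x), 108 mm deep (y), 64 mm thick (z).

The beam spans the tops of two stools placed 1470 mm apart, resting at z = 392 mm.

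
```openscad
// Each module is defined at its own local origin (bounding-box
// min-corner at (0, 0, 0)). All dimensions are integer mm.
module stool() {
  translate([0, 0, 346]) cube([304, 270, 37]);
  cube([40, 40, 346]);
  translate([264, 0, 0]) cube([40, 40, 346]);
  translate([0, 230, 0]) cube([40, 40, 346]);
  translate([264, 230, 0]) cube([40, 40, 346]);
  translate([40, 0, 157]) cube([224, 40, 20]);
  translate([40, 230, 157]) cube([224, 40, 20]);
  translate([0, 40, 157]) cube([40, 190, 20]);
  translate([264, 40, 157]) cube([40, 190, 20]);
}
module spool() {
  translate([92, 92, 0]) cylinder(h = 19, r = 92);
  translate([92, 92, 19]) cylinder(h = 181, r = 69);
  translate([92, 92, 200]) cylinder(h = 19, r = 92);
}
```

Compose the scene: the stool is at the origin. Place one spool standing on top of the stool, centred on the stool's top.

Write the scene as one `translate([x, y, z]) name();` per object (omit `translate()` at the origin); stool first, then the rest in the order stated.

stool();
translate([60, 43, 383]) spool();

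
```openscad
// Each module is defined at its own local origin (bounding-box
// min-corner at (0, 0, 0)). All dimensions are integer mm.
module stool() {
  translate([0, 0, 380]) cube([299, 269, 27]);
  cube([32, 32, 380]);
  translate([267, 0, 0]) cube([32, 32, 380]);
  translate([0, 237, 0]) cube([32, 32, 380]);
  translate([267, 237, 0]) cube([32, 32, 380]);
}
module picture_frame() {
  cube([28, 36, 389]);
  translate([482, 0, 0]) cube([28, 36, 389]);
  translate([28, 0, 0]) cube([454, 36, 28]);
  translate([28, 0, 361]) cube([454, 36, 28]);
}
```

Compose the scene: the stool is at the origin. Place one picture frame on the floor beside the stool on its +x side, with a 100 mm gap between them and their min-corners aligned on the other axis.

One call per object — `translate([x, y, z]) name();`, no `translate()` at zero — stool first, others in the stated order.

stool();
translate([399, 0, 0]) picture_frame();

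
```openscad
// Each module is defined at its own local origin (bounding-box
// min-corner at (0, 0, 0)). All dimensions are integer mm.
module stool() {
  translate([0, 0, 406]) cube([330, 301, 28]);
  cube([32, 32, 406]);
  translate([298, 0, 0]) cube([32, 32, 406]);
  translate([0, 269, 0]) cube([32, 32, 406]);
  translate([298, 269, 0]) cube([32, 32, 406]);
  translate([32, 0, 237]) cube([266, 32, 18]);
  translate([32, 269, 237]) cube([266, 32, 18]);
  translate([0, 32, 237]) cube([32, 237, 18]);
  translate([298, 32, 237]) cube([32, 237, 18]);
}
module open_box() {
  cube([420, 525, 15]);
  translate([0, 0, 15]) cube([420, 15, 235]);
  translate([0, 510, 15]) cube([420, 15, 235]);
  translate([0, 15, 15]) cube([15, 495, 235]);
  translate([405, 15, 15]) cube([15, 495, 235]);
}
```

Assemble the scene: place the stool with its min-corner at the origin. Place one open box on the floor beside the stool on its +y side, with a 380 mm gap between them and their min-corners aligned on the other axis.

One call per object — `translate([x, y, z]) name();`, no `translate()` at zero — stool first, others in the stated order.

stool();
translate([0, 681, 0]) open_box();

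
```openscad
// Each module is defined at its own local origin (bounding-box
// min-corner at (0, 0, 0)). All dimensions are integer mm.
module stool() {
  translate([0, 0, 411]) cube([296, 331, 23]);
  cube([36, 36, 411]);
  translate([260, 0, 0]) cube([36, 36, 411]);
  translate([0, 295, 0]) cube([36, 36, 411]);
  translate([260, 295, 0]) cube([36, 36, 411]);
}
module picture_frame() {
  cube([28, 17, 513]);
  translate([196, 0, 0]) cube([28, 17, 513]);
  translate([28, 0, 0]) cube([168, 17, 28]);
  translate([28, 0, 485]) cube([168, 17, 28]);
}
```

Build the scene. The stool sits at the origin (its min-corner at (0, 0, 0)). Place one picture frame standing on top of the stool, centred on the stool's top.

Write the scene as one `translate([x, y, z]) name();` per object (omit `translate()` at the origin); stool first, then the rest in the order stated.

stool();
translate([36, 157, 434]) picture_frame();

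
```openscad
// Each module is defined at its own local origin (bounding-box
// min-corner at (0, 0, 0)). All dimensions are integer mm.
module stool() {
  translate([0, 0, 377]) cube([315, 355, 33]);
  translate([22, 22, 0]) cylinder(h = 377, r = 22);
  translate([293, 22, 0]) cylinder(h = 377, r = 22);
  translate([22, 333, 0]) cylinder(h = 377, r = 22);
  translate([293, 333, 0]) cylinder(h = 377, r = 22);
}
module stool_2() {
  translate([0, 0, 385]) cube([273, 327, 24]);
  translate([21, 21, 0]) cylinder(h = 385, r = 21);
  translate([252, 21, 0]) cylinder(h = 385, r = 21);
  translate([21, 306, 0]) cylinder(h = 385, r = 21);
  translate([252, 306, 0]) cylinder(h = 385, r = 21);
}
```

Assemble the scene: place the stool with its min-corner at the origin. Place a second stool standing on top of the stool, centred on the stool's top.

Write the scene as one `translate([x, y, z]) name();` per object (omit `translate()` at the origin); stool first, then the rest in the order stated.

stool();
translate([21, 14, 410]) stool_2();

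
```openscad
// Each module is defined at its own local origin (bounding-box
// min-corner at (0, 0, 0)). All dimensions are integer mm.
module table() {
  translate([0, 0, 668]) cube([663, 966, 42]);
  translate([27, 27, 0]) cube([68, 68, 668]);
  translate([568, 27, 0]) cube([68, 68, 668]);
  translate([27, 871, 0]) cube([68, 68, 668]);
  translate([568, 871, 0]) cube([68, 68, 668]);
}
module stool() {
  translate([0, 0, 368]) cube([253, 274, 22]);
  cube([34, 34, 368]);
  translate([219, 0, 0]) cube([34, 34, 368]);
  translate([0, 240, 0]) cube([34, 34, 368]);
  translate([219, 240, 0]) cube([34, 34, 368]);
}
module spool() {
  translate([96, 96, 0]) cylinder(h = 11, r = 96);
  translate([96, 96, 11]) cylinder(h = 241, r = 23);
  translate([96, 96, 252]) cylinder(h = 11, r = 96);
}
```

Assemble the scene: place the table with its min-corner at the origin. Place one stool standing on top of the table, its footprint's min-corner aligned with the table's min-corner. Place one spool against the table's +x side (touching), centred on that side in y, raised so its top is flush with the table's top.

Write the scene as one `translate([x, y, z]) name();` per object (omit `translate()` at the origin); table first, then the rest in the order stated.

table();
translate([0, 0, 710]) stool();
translate([663, 387, 447]) spool();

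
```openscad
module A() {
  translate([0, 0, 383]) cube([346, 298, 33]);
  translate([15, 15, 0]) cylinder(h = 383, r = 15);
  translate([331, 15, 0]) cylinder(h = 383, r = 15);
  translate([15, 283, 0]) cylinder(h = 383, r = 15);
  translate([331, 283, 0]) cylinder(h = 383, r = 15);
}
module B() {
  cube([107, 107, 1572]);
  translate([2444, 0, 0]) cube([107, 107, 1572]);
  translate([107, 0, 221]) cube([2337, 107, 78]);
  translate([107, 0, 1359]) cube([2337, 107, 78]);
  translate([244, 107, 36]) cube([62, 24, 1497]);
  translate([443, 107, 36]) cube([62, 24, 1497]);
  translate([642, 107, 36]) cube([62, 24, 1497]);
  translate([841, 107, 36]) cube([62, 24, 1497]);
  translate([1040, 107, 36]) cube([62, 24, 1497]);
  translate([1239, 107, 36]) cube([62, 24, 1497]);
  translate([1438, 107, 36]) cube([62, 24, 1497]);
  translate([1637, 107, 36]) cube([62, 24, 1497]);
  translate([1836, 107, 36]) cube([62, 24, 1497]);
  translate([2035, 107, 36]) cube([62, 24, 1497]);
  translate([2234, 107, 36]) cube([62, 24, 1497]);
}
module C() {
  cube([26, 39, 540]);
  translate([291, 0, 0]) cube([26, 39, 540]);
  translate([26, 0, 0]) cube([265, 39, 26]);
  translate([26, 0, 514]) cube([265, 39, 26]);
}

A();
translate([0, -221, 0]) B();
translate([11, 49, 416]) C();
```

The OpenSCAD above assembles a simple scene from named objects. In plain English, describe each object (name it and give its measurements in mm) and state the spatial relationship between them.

A is a four-legged stool. The seat is 346×298 mm, 33 mm thick, top at z = 416 mm. It stands on four round legs, each 30 mm in diameter, from z = 0 to the seat underside, each leg's axis is inset half a diameter from the nearest pair of seat edges (so the leg's bounding box is flush with the corner).

B is a fence section. Two 107×107 mm posts, 1572 mm tall, stand on the floor with a clear span of 2337 mm between their inner faces. Two horizontal rails of 107×78 mm section span the gap between the posts with their undersides at z = 221 mm and z = 1359 mm, flush with the posts' −y face. 11 pickets, each 62 mm wide, 24 mm thick and 1497 mm tall, are fixed to the +y face of the rails with their bottoms at z = 36 mm, evenly spaced across the span with equal gaps (rounded down to the nearest mm) at the −x end and between each pair — any rounding remainder accumulates at the +x end.

C is a rectangular picture frame lying in the x–z plane (depth along y). The opening is 265 mm wide (x) by 488 mm tall (z), surrounded by a border 26 mm wide on all four sides. The frame is 39 mm deep and is made of two full-height vertical stiles with two horizontal rails fitted between them.

The fence section is on the floor beside the stool on its −y side. The picture frame is on top of the stool.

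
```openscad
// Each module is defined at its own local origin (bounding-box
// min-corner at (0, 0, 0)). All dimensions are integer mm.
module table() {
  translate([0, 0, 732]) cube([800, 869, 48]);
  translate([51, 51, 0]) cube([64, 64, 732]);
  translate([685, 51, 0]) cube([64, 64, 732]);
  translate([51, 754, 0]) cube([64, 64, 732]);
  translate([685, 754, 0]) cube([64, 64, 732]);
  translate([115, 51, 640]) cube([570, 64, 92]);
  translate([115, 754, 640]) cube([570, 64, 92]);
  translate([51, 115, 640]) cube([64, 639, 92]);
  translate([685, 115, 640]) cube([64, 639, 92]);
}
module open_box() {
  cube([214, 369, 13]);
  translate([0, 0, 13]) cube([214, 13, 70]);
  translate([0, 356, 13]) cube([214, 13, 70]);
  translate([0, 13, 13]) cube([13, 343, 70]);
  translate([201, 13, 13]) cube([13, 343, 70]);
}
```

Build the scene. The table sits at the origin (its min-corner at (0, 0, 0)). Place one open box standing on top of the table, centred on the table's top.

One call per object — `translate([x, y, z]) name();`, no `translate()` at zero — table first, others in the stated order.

table();
translate([293, 250, 780]) open_box();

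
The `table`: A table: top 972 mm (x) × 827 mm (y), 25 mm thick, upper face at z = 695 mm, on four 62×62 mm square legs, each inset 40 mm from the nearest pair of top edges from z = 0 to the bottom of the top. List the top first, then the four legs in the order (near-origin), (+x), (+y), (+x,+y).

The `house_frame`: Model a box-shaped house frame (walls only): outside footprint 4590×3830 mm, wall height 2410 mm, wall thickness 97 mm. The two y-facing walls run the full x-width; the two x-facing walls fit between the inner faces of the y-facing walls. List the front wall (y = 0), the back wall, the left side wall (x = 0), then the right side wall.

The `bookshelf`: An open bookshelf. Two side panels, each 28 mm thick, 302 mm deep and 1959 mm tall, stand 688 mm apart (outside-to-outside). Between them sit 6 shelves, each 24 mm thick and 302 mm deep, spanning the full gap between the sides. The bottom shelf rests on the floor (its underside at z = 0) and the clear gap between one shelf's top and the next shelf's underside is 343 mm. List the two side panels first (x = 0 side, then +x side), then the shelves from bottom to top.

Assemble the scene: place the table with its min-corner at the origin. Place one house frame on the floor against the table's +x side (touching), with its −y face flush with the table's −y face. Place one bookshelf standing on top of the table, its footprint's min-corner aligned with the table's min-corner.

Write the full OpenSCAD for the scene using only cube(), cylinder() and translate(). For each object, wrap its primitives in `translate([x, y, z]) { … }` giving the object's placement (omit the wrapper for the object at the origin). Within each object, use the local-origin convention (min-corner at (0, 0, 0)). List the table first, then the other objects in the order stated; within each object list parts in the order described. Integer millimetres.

translate([0, 0, 670]) cube([972, 827, 25]);
translate([40, 40, 0]) cube([62, 62, 670]);
translate([870, 40, 0]) cube([62, 62, 670]);
translate([40, 725, 0]) cube([62, 62, 670]);
translate([870, 725, 0]) cube([62, 62, 670]);
translate([972, 0, 0]) {
  cube([4590, 97, 2410]);
  translate([0, 3733, 0]) cube([4590, 97, 2410]);
  translate([0, 97, 0]) cube([97, 3636, 2410]);
  translate([4493, 97, 0]) cube([97, 3636, 2410]);
}
translate([0, 0, 695]) {
  cube([28, 302, 1959]);
  translate([660, 0, 0]) cube([28, 302, 1959]);
  translate([28, 0, 0]) cube([632, 302, 24]);
  translate([28, 0, 367]) cube([632, 302, 24]);
  translate([28, 0, 734]) cube([632, 302, 24]);
  translate([28, 0, 1101]) cube([632, 302, 24]);
  translate([28, 0, 1468]) cube([632, 302, 24]);
  translate([28, 0, 1835]) cube([632, 302, 24]);
}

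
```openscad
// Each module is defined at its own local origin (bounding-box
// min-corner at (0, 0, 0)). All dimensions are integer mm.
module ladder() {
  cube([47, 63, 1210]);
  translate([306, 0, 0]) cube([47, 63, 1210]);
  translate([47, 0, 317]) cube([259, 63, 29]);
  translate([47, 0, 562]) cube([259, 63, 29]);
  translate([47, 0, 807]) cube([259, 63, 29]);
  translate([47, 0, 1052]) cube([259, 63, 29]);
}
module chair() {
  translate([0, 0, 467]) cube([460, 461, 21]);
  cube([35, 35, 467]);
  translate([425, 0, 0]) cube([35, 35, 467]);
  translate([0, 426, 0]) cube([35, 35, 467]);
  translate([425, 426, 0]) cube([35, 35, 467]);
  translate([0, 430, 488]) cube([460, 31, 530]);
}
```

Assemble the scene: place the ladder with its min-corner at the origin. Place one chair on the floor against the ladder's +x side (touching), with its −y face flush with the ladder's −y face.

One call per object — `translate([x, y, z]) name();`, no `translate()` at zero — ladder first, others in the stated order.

ladder();
translate([353, 0, 0]) chair();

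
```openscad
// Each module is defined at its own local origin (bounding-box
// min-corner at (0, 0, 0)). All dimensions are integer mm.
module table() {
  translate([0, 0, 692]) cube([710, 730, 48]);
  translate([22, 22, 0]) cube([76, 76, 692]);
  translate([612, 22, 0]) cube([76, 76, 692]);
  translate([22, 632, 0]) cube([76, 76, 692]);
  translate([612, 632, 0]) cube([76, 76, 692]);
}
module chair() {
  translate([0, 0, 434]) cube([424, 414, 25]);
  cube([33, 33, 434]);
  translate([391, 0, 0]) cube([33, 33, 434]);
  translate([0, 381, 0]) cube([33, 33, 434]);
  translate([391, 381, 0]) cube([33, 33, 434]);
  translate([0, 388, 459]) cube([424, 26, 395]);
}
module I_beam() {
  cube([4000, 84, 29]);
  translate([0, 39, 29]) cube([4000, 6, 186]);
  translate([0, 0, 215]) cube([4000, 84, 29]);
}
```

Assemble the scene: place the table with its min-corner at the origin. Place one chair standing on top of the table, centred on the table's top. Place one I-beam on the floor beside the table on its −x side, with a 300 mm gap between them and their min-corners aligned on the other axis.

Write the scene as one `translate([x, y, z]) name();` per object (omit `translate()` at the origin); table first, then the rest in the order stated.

table();
translate([143, 158, 740]) chair();
translate([-4300, 0, 0]) I_beam();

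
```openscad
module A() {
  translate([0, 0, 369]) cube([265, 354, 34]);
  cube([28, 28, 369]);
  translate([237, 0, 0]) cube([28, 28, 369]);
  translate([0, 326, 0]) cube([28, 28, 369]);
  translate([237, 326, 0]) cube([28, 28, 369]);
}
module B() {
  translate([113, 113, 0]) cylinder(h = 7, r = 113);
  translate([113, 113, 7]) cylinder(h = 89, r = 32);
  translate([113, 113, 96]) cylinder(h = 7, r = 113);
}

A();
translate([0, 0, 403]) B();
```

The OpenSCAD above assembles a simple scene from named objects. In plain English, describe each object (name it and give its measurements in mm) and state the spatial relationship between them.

A is a simple wooden stool: a rectangular seat 265 mm (x) by 354 mm (y), 34 mm thick, top face at z = 403 mm, on four square legs, each 28×28 mm in cross-section. The legs rest on z = 0, each flush with a corner of the seat.

B is a spool: two coaxial disc flanges of radius 113 mm and thickness 7 mm, joined by a core cylinder of radius 32 mm and height 89 mm. The lower flange rests on z = 0 and the three cylinders share a vertical axis.

The spool is on top of the stool.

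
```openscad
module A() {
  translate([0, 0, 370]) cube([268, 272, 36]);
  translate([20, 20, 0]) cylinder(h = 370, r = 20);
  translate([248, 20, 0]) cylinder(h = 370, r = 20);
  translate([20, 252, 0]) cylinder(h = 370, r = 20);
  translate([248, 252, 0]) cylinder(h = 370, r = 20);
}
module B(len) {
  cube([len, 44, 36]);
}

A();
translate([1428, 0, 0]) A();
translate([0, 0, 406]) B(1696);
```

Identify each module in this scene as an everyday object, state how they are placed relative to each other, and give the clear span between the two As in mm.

A is a stool. B is a beam. A beam spans the tops of two stools. The clear span between the two stools is 1160 mm.

Second stool starts at x = 1428; first ends at x = 268; clear span = 1428 − 268 = 1160 mm.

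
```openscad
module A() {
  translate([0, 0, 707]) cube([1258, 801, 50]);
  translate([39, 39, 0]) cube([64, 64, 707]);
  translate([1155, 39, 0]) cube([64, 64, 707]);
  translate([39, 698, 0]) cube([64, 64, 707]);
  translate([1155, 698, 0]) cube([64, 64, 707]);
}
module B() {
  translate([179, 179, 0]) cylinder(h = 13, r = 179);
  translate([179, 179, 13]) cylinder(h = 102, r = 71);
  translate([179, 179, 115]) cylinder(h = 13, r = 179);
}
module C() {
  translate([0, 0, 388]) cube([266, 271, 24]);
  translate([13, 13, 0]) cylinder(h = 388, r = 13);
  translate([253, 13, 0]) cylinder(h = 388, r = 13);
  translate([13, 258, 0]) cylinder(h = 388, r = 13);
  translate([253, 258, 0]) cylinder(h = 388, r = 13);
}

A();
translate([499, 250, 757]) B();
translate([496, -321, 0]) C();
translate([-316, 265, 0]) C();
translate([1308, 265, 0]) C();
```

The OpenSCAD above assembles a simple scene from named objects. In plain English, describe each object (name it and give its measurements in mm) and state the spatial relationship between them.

A is a table: top 1258 mm (x) × 801 mm (y), 50 mm thick, upper face at z = 757 mm, on four 64×64 mm square legs, each inset 39 mm from the nearest pair of top edges, running from z = 0 to the bottom of the top.

B is a spool: two coaxial disc flanges of radius 179 mm and thickness 13 mm, joined by a core cylinder of radius 71 mm and height 102 mm. The lower flange rests on z = 0 and the three cylinders share a vertical axis.

C is a simple wooden stool: a rectangular seat 266 mm (x) by 271 mm (y), 24 mm thick, top face at z = 412 mm, on four round legs, each 26 mm in diameter. The legs rest on z = 0, each leg's axis is inset half a diameter from the nearest pair of seat edges (so the leg's bounding box is flush with the corner).

The spool is on top of the table. Three stools sit around the table at the −y, −x, +x sides.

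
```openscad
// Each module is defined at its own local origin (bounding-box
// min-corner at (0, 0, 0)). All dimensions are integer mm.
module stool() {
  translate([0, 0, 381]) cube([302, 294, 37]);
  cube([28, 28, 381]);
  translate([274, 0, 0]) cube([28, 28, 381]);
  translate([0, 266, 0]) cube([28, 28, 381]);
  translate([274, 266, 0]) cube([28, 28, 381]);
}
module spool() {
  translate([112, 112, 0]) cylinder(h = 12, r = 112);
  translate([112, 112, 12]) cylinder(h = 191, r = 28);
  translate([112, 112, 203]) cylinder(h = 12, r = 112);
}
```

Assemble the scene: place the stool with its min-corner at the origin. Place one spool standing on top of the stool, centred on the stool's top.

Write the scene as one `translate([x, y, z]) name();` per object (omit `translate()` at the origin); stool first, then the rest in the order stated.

stool();
translate([39, 35, 418]) spool();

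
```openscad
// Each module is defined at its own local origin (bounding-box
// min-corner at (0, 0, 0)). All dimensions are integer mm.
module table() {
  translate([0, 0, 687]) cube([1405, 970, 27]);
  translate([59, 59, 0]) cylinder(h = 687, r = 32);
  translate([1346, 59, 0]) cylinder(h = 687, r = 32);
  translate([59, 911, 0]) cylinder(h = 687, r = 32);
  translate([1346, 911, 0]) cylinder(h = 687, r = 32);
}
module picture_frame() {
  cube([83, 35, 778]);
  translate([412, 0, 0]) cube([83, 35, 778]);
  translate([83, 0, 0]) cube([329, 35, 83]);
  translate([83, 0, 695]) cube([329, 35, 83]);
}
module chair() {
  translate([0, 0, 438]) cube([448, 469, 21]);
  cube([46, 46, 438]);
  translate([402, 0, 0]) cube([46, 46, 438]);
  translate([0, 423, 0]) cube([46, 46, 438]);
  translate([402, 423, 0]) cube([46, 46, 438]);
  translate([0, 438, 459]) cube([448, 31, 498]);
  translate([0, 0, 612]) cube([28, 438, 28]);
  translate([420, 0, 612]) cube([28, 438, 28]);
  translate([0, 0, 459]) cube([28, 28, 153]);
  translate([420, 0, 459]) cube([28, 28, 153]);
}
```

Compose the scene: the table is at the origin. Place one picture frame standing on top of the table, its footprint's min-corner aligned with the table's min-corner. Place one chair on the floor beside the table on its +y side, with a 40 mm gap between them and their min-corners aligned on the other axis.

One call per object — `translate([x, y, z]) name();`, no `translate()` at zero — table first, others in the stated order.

table();
translate([0, 0, 714]) picture_frame();
translate([0, 1010, 0]) chair();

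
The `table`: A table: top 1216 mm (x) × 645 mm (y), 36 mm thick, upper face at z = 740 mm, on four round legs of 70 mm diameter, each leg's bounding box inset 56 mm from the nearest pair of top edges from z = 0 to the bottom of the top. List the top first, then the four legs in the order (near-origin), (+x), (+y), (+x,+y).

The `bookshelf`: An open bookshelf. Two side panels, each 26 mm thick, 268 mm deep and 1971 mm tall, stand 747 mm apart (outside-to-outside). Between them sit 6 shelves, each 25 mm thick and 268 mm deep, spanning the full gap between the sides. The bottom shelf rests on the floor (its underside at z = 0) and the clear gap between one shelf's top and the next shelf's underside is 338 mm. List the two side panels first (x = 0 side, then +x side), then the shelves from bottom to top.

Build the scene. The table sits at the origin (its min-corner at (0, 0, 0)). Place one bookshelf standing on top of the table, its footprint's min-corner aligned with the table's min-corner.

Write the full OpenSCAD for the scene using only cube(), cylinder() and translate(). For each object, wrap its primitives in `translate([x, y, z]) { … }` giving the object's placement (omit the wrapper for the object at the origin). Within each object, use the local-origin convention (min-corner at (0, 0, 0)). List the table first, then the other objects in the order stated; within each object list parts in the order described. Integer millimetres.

translate([0, 0, 704]) cube([1216, 645, 36]);
translate([91, 91, 0]) cylinder(h = 704, r = 35);
translate([1125, 91, 0]) cylinder(h = 704, r = 35);
translate([91, 554, 0]) cylinder(h = 704, r = 35);
translate([1125, 554, 0]) cylinder(h = 704, r = 35);
translate([0, 0, 740]) {
  cube([26, 268, 1971]);
  translate([721, 0, 0]) cube([26, 268, 1971]);
  translate([26, 0, 0]) cube([695, 268, 25]);
  translate([26, 0, 363]) cube([695, 268, 25]);
  translate([26, 0, 726]) cube([695, 268, 25]);
  translate([26, 0, 1089]) cube([695, 268, 25]);
  translate([26, 0, 1452]) cube([695, 268, 25]);
  translate([26, 0, 1815]) cube([695, 268, 25]);
}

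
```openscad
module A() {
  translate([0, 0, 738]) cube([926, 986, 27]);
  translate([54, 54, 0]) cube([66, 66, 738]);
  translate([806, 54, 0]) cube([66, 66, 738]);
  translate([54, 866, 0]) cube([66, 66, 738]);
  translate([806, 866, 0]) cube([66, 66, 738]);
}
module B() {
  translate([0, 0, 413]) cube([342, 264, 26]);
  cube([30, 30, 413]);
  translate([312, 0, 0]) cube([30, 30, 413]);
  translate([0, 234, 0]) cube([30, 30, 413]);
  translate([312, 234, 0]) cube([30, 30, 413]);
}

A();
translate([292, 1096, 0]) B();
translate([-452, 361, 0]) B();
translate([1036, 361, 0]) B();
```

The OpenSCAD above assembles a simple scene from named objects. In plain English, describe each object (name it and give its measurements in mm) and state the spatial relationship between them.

A is a table: top 926 mm (x) × 986 mm (y), 27 mm thick, upper face at z = 765 mm, on four 66×66 mm square legs, each inset 54 mm from the nearest pair of top edges, running from z = 0 to the bottom of the top.

B is a four-legged stool. The seat is 342×264 mm, 26 mm thick, top at z = 439 mm. It stands on four square legs, each 30×30 mm in cross-section, from z = 0 to the seat underside, each flush with a corner of the seat.

Three stools sit around the table at the +y, −x, +x sides.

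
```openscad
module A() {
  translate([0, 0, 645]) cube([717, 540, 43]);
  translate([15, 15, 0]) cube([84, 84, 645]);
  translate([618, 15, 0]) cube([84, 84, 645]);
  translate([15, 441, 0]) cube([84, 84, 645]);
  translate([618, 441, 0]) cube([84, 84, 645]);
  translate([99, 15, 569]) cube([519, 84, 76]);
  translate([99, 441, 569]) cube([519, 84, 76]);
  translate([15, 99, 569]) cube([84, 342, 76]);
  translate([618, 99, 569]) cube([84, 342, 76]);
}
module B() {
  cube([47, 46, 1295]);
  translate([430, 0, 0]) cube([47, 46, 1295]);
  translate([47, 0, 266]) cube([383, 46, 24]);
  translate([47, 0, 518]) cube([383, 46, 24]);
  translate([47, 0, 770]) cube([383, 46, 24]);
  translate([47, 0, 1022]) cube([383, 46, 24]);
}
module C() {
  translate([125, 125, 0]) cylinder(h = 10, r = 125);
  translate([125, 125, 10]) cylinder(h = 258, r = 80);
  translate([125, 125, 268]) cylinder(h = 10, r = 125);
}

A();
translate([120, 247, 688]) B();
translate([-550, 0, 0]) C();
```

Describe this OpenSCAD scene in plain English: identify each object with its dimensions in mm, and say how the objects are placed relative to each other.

A is a table with a 717×540 mm rectangular top, 43 mm thick, top surface at z = 688 mm, supported by four 84×84 mm square legs, each inset 15 mm from the nearest pair of top edges, running from the floor. Four apron rails, 84 mm thick and 76 mm tall, run between adjacent legs with their top edges flush with the underside of the top and their outer faces flush with the legs' outer faces.

B is a straight ladder. Two 47×46 mm vertical rails, 1295 mm tall, stand 477 mm apart (outside-to-outside) with their front faces coplanar on the −y side. 4 rungs, each 46 mm deep and 24 mm tall, span between the inner faces of the rails, front faces flush with the rails. The lowest rung's underside is at z = 266 mm and rungs are spaced 252 mm apart (underside to underside).

C is a spool: two coaxial disc flanges of radius 125 mm and thickness 10 mm, joined by a core cylinder of radius 80 mm and height 258 mm. The lower flange rests on z = 0 and the three cylinders share a vertical axis.

The ladder is on top of the table, centred. The spool is on the floor beside the table on its −x side.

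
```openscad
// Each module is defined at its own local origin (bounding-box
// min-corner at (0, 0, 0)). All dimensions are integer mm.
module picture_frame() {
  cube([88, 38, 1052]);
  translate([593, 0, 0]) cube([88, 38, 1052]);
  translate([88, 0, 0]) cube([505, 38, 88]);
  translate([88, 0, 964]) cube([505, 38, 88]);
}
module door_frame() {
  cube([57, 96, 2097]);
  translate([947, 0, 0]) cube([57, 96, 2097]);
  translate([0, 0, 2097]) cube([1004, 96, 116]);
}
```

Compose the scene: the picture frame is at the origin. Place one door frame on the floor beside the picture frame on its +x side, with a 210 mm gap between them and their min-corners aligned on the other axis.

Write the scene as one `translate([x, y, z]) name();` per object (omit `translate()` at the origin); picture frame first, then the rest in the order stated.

picture_frame();
translate([891, 0, 0]) door_frame();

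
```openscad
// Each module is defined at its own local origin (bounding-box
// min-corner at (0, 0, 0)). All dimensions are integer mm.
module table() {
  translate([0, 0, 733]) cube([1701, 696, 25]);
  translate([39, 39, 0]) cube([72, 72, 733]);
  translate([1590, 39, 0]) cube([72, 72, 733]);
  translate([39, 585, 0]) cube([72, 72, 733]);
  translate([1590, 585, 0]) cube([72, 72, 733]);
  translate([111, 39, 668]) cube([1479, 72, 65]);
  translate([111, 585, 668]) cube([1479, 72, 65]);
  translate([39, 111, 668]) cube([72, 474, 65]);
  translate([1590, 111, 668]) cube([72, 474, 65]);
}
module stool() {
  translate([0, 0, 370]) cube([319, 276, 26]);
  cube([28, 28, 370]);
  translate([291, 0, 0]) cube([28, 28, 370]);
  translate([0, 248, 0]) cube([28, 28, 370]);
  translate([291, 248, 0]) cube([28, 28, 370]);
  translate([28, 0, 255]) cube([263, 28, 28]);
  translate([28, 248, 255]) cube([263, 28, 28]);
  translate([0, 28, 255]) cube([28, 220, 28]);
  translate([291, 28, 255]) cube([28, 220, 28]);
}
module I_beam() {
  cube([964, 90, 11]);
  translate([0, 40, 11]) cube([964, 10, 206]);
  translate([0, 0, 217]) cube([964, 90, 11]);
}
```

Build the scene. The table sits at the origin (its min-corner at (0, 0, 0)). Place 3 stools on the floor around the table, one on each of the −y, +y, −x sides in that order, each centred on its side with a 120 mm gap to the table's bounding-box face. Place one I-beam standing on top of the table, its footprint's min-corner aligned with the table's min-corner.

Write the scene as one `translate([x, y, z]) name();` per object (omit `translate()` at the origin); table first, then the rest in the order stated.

table();
translate([691, -396, 0]) stool();
translate([691, 816, 0]) stool();
translate([-439, 210, 0]) stool();
translate([0, 0, 758]) I_beam();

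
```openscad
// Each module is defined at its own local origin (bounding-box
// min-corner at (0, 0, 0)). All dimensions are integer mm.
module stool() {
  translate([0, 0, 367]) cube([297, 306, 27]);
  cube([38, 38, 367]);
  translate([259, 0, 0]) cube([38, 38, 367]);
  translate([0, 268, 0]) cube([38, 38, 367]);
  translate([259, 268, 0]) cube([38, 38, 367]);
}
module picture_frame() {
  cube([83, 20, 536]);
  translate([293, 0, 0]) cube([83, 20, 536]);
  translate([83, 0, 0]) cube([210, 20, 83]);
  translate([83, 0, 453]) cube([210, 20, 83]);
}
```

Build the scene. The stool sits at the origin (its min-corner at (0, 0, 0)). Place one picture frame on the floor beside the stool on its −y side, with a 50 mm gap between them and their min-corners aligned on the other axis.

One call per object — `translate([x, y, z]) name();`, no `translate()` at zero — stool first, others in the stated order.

stool();
translate([0, -70, 0]) picture_frame();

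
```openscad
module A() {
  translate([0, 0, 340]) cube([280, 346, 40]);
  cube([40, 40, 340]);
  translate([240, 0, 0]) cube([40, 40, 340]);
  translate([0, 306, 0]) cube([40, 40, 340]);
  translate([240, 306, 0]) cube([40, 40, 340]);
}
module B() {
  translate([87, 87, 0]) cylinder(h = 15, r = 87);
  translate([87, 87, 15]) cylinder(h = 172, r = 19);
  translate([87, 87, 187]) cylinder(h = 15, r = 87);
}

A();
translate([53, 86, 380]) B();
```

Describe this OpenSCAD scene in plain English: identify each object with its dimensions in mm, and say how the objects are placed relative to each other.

A is a four-legged stool. The seat is a 280×346×40 mm slab whose top surface is at z = 380 mm; four square legs, each 40×40 mm in cross-section, run from the floor (z = 0) to the underside of the seat, each flush with a corner of the seat.

B is a spool: two coaxial disc flanges of radius 87 mm and thickness 15 mm, joined by a core cylinder of radius 19 mm and height 172 mm. The lower flange rests on z = 0 and the three cylinders share a vertical axis.

The spool is on top of the stool, centred.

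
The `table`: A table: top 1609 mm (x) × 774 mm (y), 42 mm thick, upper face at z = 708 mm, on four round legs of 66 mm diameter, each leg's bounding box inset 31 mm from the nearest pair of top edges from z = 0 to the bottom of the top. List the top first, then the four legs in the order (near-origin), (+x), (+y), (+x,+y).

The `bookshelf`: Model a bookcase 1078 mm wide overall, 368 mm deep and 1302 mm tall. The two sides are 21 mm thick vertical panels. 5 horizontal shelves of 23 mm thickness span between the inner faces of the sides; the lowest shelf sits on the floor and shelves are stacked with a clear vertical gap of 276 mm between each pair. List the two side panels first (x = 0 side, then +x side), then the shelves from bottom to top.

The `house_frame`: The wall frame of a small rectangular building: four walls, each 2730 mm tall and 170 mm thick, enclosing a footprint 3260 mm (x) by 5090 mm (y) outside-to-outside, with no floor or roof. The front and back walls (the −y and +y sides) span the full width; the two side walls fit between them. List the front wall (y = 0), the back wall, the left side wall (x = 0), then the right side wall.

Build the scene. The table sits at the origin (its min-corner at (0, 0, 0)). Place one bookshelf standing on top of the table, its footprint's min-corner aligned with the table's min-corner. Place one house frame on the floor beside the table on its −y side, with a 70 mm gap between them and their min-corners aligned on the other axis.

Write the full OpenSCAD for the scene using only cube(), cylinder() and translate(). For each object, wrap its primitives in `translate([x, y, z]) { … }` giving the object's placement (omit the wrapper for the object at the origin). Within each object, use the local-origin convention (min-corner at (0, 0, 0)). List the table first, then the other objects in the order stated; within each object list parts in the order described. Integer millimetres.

translate([0, 0, 666]) cube([1609, 774, 42]);
translate([64, 64, 0]) cylinder(h = 666, r = 33);
translate([1545, 64, 0]) cylinder(h = 666, r = 33);
translate([64, 710, 0]) cylinder(h = 666, r = 33);
translate([1545, 710, 0]) cylinder(h = 666, r = 33);
translate([0, 0, 708]) {
  cube([21, 368, 1302]);
  translate([1057, 0, 0]) cube([21, 368, 1302]);
  translate([21, 0, 0]) cube([1036, 368, 23]);
  translate([21, 0, 299]) cube([1036, 368, 23]);
  translate([21, 0, 598]) cube([1036, 368, 23]);
  translate([21, 0, 897]) cube([1036, 368, 23]);
  translate([21, 0, 1196]) cube([1036, 368, 23]);
}
translate([0, -5160, 0]) {
  cube([3260, 170, 2730]);
  translate([0, 4920, 0]) cube([3260, 170, 2730]);
  translate([0, 170, 0]) cube([170, 4750, 2730]);
  translate([3090, 170, 0]) cube([170, 4750, 2730]);
}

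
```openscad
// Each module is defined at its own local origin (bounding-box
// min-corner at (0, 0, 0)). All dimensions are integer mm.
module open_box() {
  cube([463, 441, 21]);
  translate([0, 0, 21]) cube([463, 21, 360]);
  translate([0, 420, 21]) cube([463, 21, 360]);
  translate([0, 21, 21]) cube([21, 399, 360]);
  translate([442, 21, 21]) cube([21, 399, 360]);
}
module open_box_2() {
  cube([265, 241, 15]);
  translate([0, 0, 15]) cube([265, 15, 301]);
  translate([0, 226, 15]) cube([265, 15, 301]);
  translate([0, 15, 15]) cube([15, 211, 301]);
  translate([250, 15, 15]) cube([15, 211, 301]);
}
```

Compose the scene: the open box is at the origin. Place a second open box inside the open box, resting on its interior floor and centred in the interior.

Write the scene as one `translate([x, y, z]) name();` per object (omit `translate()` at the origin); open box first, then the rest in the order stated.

open_box();
translate([99, 100, 21]) open_box_2();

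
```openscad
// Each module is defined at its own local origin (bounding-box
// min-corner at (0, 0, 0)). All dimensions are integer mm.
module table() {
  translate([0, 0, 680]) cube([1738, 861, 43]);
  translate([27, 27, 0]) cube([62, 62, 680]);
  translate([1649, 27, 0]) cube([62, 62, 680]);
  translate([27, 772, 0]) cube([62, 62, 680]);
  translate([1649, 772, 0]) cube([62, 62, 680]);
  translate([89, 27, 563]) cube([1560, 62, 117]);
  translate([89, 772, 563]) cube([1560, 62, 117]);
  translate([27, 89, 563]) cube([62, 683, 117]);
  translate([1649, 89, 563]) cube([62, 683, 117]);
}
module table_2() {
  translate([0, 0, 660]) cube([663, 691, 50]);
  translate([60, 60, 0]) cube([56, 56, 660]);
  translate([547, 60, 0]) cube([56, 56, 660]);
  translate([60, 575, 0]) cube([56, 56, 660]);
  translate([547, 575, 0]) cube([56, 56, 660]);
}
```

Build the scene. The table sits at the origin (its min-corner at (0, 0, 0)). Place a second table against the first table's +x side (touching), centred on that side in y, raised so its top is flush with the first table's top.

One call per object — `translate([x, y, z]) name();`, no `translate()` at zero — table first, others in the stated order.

table();
translate([1738, 85, 13]) table_2();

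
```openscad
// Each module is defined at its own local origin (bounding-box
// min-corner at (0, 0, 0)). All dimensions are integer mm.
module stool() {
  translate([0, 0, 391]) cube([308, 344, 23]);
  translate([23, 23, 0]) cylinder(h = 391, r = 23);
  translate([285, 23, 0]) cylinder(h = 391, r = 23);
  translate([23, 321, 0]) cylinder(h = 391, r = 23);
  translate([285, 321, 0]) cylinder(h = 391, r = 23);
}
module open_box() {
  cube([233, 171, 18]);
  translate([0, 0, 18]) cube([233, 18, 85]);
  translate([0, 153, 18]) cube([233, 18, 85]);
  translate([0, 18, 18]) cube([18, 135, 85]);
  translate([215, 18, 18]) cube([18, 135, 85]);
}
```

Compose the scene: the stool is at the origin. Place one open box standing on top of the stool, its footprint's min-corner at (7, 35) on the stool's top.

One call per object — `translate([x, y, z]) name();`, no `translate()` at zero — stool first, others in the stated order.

stool();
translate([7, 35, 414]) open_box();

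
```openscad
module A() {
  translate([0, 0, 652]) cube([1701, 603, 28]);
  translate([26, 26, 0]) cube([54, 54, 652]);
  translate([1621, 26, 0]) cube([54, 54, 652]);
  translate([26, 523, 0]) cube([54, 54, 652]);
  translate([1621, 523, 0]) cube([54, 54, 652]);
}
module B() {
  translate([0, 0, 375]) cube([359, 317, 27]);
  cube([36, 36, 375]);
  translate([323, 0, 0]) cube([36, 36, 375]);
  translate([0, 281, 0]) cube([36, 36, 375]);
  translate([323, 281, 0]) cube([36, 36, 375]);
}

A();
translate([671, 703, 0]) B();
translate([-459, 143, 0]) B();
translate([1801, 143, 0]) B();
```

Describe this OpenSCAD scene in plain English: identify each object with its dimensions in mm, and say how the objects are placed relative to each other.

A is a table: top 1701 mm (x) × 603 mm (y), 28 mm thick, upper face at z = 680 mm, on four 54×54 mm square legs, each inset 26 mm from the nearest pair of top edges, running from z = 0 to the bottom of the top.

B is a four-legged stool. The seat is a 359×317×27 mm slab whose top surface is at z = 402 mm; four square legs, each 36×36 mm in cross-section, run from the floor (z = 0) to the underside of the seat, each flush with a corner of the seat.

Three stools sit around the table at the +y, −x, +x sides.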